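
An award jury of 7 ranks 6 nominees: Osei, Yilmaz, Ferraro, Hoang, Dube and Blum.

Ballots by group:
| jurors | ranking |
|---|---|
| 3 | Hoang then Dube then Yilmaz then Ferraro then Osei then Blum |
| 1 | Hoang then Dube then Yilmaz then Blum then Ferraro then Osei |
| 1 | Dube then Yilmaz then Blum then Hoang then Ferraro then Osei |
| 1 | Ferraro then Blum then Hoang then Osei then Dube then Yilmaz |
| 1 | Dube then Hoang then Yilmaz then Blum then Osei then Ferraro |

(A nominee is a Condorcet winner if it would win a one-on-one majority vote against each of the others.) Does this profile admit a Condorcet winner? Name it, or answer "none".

Hoang

Pairwise majorities:
Osei–Yilmaz: Yilmaz 6–1.
Osei vs Ferraro: Ferraro, 6–1.
Osei–Hoang: Hoang 7–0.
Osei vs Dube: Dube, 6–1.
Osei vs Blum: Blum wins 4–3.
Yilmaz vs Ferraro: Yilmaz wins 6–1.
Yilmaz–Hoang: Hoang 6–1.
Yilmaz vs Dube: Dube wins 7–0.
Yilmaz vs Blum: Yilmaz wins 6–1.
Ferraro vs Hoang: Hoang, 6–1.
Ferraro–Dube: Dube 6–1.
Ferraro vs Blum: Ferraro wins 4–3.
Hoang–Dube: Hoang 5–2.
Hoang–Blum: Hoang 5–2.
Dube vs Blum: Dube, 6–1.
Hoang beats each of Osei, Yilmaz, Ferraro, Dube, Blum — Hoang is the Condorcet winner.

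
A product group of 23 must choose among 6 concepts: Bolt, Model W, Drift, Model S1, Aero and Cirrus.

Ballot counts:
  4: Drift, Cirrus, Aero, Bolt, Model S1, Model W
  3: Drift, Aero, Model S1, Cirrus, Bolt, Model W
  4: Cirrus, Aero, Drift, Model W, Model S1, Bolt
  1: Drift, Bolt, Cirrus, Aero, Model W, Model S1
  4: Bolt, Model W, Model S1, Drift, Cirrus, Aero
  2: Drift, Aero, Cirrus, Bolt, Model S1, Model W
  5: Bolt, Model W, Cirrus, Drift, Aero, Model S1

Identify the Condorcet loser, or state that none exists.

Model S1

Pairwise majorities:
Bolt vs Model W: Bolt wins 19–4.
Bolt–Drift: Drift 14–9.
Bolt–Model S1: Bolt 16–7.
Bolt vs Aero: Bolt preferred on 1+4+5 = 10 ballots; Aero wins 13–10.
Bolt vs Cirrus: Cirrus wins 13–10.
Model W vs Drift: 9 to 14, Drift.
Model W vs Model S1: Model W, 14–9.
Model W vs Aero: Model W preferred on 4+5 = 9 ballots; Aero wins 14–9.
Model W–Cirrus: Cirrus 14–9.
Drift vs Model S1: Drift wins 19–4.
Drift vs Aero: Drift preferred on 4+3+1+4+2+5 = 19 ballots; Drift wins 19–4.
Drift vs Cirrus: Drift preferred on 4+3+1+4+2 = 14 ballots; Drift wins 14–9.
Model S1 vs Aero: Model S1 preferred on 4 ballots; Aero wins 19–4.
Model S1 vs Cirrus: Cirrus, 16–7.
Aero vs Cirrus: Cirrus, 18–5.
Model S1 loses to every other design — it is the Condorcet loser.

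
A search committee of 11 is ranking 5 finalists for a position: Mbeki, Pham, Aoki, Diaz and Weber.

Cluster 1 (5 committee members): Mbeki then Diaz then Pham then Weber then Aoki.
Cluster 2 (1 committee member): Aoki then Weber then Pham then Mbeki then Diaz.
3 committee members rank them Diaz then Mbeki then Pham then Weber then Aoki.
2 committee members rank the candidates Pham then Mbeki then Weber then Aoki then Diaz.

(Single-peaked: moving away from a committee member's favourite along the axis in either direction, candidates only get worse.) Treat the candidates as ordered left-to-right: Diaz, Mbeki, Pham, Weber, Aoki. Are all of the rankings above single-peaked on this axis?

yes

Axis positions: Diaz=1, Mbeki=2, Pham=3, Weber=4, Aoki=5.
Cluster 1 (peak Mbeki at position 2): ranking walks positions 2-1-3-4-5, expanding outward from the peak — single-peaked.
Cluster 2 (peak Aoki at position 5): ranking walks positions 5-4-3-2-1, expanding outward from the peak — single-peaked.
Cluster 3 (peak Diaz at position 1): ranking walks positions 1-2-3-4-5, expanding outward from the peak — single-peaked.
Cluster 4 (peak Pham at position 3): ranking walks positions 3-2-4-5-1, expanding outward from the peak — single-peaked.
Every ranking is single-peaked on this axis.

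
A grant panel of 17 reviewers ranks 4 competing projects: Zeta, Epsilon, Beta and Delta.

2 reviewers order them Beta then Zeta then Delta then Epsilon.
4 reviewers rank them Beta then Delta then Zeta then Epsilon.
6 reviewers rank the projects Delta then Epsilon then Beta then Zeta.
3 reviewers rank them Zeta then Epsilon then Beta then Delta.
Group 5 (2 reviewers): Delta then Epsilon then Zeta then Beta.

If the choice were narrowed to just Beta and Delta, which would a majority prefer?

Beta

Ballots ranking Beta above Delta: 2 + 4 + 3 = 9.
Ballots ranking Delta above Beta: 17 − 9 = 8.
Beta wins the head-to-head 9–8.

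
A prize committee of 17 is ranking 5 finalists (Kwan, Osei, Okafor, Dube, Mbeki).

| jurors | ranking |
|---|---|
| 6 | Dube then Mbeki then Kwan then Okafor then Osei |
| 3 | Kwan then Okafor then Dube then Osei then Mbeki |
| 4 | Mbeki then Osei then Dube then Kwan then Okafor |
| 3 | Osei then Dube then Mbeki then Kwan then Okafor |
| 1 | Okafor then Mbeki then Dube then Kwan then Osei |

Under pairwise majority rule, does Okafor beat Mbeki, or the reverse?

Mbeki

Ballots ranking Okafor above Mbeki: 3 + 1 = 4.
Ballots ranking Mbeki above Okafor: 17 − 4 = 13.
Mbeki wins the head-to-head 13–4.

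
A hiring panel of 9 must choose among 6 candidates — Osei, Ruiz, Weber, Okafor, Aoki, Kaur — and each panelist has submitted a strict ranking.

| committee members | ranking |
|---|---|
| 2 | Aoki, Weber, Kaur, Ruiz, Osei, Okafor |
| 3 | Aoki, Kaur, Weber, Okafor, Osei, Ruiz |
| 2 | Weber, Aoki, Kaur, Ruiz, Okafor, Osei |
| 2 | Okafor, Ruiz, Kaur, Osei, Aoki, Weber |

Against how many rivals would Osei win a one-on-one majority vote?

Osei against each rival (9 committee members):
Osei–Ruiz: Ruiz 6–3.
Osei vs Weber: 2 to 7, Weber.
Osei vs Okafor: Okafor wins 7–2.
Osei–Aoki: Aoki 7–2.
Osei–Kaur: Kaur 9–0.
Osei beats no one; loses to Ruiz, Weber, Okafor, Aoki, Kaur — 0 pairwise wins.

0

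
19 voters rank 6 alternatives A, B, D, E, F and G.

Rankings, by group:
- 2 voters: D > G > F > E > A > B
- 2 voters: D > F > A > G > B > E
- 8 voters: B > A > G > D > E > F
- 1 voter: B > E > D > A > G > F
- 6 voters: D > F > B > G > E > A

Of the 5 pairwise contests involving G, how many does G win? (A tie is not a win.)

2

G against each rival (19 voters):
G vs A: G is ranked higher on 2+6 = 8 ballots, A on 11. A wins 11–8.
G vs B: 4 to 15, B.
G vs D: D, 11–8.
G vs E: G, 18–1.
G vs F: G wins 11–8.
G beats E, F; loses to A, B, D — 2 pairwise wins.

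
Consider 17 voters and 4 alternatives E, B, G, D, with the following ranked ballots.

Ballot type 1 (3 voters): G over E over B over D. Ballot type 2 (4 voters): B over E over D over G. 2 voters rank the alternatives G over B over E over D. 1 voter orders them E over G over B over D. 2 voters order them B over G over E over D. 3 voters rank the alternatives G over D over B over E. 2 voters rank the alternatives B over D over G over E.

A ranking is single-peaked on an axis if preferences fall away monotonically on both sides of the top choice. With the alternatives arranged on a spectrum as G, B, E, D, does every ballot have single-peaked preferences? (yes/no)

no

Axis positions: G=1, B=2, E=3, D=4.
Ballot type 1: ranking walks positions 1-3-2-4; E is ranked above B even though B lies between E and the peak G on the axis — preferences dip and rise again. Not single-peaked.
Ballot type 2 (peak B at position 2): ranking walks positions 2-3-4-1, expanding outward from the peak — single-peaked.
Ballot type 3 (peak G at position 1): ranking walks positions 1-2-3-4, expanding outward from the peak — single-peaked.
Ballot type 4: ranking walks positions 3-1-2-4; G is ranked above B even though B lies between G and the peak E on the axis — preferences dip and rise again. Not single-peaked.
Ballot type 5 (peak B at position 2): ranking walks positions 2-1-3-4, expanding outward from the peak — single-peaked.
Ballot type 6: ranking walks positions 1-4-2-3; D is ranked above B even though B lies between D and the peak G on the axis — preferences dip and rise again. Not single-peaked.
Ballot type 7: ranking walks positions 2-4-1-3; D is ranked above E even though E lies between D and the peak B on the axis — preferences dip and rise again. Not single-peaked.
Ballot type 1 violates single-peakedness, so the profile is not single-peaked on this axis.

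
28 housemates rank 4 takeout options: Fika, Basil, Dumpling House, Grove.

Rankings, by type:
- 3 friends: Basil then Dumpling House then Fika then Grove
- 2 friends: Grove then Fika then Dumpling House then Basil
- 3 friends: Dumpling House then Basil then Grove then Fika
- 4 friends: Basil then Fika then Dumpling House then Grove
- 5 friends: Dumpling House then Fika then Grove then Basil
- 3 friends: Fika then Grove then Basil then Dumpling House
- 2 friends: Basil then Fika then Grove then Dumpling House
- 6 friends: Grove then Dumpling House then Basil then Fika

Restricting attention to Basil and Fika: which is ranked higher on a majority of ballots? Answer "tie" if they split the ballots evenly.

Basil

Ballots ranking Basil above Fika: 3 + 3 + 4 + 2 + 6 = 18.
Ballots ranking Fika above Basil: 28 − 18 = 10.
Basil wins the head-to-head 18–10.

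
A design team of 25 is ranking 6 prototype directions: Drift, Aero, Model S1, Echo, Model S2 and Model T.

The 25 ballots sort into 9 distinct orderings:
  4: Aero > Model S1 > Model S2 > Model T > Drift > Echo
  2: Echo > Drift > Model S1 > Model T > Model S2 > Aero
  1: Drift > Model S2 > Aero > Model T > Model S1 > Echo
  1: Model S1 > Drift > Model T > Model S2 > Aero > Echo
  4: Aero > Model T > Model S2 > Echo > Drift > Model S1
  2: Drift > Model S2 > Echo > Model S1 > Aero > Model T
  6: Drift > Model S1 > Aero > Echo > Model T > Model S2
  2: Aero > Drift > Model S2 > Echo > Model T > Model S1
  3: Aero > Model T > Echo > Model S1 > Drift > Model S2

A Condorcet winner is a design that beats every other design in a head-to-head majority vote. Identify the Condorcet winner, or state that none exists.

Aero

Check each pair by majority over 25 ballots:
Drift vs Aero: Drift is ranked higher on 2+1+1+2+6 = 12 ballots, Aero on 13. Aero wins 13–12.
Drift vs Model S1: 17 to 8, Drift.
Drift vs Echo: 4+1+1+2+6+2 = 16 for Drift, 9 for Echo — Drift by 16–9.
Drift vs Model S2: Drift preferred on 17 ballots; Drift wins 17–8.
Drift vs Model T: Drift, 14–11.
Aero vs Model S1: Aero wins 14–11.
Aero–Echo: Aero 21–4.
Aero vs Model S2: Aero, 19–6.
Aero–Model T: Aero 22–3.
Model S1 vs Echo: Echo wins 13–12.
Model S1 vs Model S2: Model S1 is ranked higher on 4+2+1+6+3 = 16 ballots, Model S2 on 9. Model S1 wins 16–9.
Model S1 vs Model T: Model S1, 15–10.
Echo vs Model S2: 2+6+3 = 11 for Echo, 14 for Model S2 — Model S2 by 14–11.
Echo vs Model T: 2+2+6+2 = 12 for Echo, 13 for Model T — Model T by 13–12.
Model S2 vs Model T: Model T, 16–9.
Aero beats each of Drift, Model S1, Echo, Model S2, Model T — Aero is the Condorcet winner.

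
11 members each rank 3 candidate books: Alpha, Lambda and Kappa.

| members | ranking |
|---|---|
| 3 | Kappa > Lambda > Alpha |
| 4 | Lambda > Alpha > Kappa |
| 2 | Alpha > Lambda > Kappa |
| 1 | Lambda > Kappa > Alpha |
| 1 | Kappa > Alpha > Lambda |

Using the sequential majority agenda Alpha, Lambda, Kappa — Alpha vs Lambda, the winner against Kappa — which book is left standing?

Round 1: Alpha vs Lambda — 3–8, Lambda advances.
Round 2: Lambda vs Kappa — 7–4, Lambda advances.
The agenda winner is Lambda.

Lambda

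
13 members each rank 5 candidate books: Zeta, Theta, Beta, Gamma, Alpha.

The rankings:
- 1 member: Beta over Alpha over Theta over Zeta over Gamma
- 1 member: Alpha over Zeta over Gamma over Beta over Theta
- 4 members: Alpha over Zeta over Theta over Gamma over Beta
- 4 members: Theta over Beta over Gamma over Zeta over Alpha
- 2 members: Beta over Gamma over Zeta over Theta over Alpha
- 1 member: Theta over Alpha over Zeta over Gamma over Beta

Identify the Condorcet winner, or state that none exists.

none

Pairwise majorities:
Zeta vs Theta: Zeta preferred on 1+4+2 = 7 ballots; Zeta wins 7–6.
Zeta vs Beta: Zeta preferred on 1+4+1 = 6 ballots; Beta wins 7–6.
Zeta vs Gamma: 1+1+4+1 = 7 for Zeta, 6 for Gamma — Zeta by 7–6.
Zeta vs Alpha: 6 to 7, Alpha.
Theta vs Beta: 4+4+1 = 9 for Theta, 4 for Beta — Theta by 9–4.
Theta vs Gamma: Theta preferred on 1+4+4+1 = 10 ballots; Theta wins 10–3.
Theta vs Alpha: 7 to 6, Theta.
Beta vs Gamma: 7 to 6, Beta.
Beta vs Alpha: 1+4+2 = 7 for Beta, 6 for Alpha — Beta by 7–6.
Gamma vs Alpha: 4+2 = 6 for Gamma, 7 for Alpha — Alpha by 7–6.
Each book drops at least one matchup (Zeta loses to Beta; Theta loses to Zeta; Beta loses to Theta; Gamma loses to Zeta; Alpha loses to Theta); the cycle Zeta > Theta > Beta > Zeta rules out a Condorcet winner.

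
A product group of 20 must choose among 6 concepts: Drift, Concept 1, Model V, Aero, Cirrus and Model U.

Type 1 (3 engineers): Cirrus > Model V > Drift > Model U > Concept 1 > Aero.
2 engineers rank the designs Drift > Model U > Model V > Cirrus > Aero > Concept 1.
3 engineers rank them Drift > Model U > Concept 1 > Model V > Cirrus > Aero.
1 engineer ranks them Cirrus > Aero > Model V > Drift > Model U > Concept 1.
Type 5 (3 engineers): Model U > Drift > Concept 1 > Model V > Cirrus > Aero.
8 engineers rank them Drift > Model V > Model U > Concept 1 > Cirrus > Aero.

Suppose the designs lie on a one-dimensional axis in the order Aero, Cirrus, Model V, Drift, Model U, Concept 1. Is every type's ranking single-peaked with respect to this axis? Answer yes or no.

yes

Axis positions: Aero=1, Cirrus=2, Model V=3, Drift=4, Model U=5, Concept 1=6.
Type 1 (peak Cirrus at position 2): ranking walks positions 2-3-4-5-6-1, expanding outward from the peak — single-peaked.
Type 2 (peak Drift at position 4): ranking walks positions 4-5-3-2-1-6, expanding outward from the peak — single-peaked.
Type 3 (peak Drift at position 4): ranking walks positions 4-5-6-3-2-1, expanding outward from the peak — single-peaked.
Type 4 (peak Cirrus at position 2): ranking walks positions 2-1-3-4-5-6, expanding outward from the peak — single-peaked.
Type 5 (peak Model U at position 5): ranking walks positions 5-4-6-3-2-1, expanding outward from the peak — single-peaked.
Type 6 (peak Drift at position 4): ranking walks positions 4-3-5-6-2-1, expanding outward from the peak — single-peaked.
Every ranking is single-peaked on this axis.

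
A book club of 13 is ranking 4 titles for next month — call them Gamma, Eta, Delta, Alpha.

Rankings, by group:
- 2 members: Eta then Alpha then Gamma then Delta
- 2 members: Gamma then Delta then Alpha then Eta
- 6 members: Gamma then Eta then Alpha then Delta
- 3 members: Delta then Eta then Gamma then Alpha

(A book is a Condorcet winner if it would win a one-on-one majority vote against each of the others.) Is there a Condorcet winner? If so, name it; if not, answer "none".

Gamma

Check each pair by majority over 13 ballots:
Gamma vs Eta: 8 to 5, Gamma.
Gamma vs Delta: Gamma preferred on 2+2+6 = 10 ballots; Gamma wins 10–3.
Gamma vs Alpha: Gamma is ranked higher on 2+6+3 = 11 ballots, Alpha on 2. Gamma wins 11–2.
Eta vs Delta: Eta preferred on 2+6 = 8 ballots; Eta wins 8–5.
Eta vs Alpha: Eta preferred on 2+6+3 = 11 ballots; Eta wins 11–2.
Delta vs Alpha: Delta preferred on 2+3 = 5 ballots; Alpha wins 8–5.
Gamma beats each of Eta, Delta, Alpha — Gamma is the Condorcet winner.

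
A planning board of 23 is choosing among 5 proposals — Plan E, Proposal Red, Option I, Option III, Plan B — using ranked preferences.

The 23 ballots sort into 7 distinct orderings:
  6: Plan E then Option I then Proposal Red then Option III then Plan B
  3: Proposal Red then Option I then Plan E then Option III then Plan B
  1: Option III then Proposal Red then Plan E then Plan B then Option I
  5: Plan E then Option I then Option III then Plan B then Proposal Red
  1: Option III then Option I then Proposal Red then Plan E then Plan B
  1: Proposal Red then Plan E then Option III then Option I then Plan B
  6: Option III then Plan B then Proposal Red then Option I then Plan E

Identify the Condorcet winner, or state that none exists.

Check each pair by majority over 23 ballots:
Plan E vs Proposal Red: Plan E preferred on 6+5 = 11 ballots; Proposal Red wins 12–11.
Plan E vs Option I: Plan E is ranked higher on 6+1+5+1 = 13 ballots, Option I on 10. Plan E wins 13–10.
Plan E vs Option III: 6+3+5+1 = 15 for Plan E, 8 for Option III — Plan E by 15–8.
Plan E vs Plan B: 6+3+1+5+1+1 = 17 for Plan E, 6 for Plan B — Plan E by 17–6.
Proposal Red vs Option I: Proposal Red is ranked higher on 3+1+1+6 = 11 ballots, Option I on 12. Option I wins 12–11.
Proposal Red vs Option III: Proposal Red preferred on 6+3+1 = 10 ballots; Option III wins 13–10.
Proposal Red vs Plan B: 6+3+1+1+1 = 12 for Proposal Red, 11 for Plan B — Proposal Red by 12–11.
Option I vs Option III: 14 to 9, Option I.
Option I vs Plan B: 16 to 7, Option I.
Option III vs Plan B: Option III preferred on 23 ballots; Option III wins 23–0.
Each option drops at least one matchup (Plan E loses to Proposal Red; Proposal Red loses to Option I; Option I loses to Plan E; Option III loses to Plan E; Plan B loses to Plan E); the cycle Plan E beats Option I beats Proposal Red beats Plan E rules out a Condorcet winner.

none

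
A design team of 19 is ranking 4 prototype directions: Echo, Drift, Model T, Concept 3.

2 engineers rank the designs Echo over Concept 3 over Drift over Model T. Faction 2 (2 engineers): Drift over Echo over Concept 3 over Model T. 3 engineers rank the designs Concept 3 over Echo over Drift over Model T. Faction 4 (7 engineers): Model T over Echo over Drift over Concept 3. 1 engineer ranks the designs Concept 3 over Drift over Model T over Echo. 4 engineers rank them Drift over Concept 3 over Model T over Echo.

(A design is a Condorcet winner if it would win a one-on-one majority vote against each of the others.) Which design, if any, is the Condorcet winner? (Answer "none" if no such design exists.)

Check each pair by majority over 19 ballots:
Echo vs Drift: Echo wins 12–7.
Echo–Model T: Model T 12–7.
Echo–Concept 3: Echo 11–8.
Drift–Model T: Drift 12–7.
Drift vs Concept 3: Drift, 13–6.
Model T–Concept 3: Concept 3 12–7.
No design is unbeaten: Echo loses to Model T; Drift loses to Echo; Model T loses to Drift; Concept 3 loses to Echo. In particular Echo > Drift > Model T > Echo is a majority cycle — no Condorcet winner exists.

none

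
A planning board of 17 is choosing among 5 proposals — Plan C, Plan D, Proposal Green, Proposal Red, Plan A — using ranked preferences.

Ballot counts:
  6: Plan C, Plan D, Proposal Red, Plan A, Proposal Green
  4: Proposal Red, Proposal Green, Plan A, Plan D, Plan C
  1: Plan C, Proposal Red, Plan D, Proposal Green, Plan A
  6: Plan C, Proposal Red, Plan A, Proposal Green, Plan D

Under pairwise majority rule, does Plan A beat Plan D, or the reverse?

Ballots ranking Plan A above Plan D: 4 + 6 = 10.
Ballots ranking Plan D above Plan A: 17 − 10 = 7.
Plan A wins the head-to-head 10–7.

Plan A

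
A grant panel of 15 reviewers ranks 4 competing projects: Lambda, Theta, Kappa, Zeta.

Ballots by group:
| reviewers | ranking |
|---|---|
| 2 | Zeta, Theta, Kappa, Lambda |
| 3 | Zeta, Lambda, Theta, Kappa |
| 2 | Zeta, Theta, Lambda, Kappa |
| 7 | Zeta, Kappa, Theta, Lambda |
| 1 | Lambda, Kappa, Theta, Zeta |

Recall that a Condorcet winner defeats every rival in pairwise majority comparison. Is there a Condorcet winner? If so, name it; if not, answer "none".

Zeta

Head-to-head results (15 reviewers):
Lambda vs Theta: Lambda is ranked higher on 3+1 = 4 ballots, Theta on 11. Theta wins 11–4.
Lambda vs Kappa: 6 to 9, Kappa.
Lambda vs Zeta: 1 for Lambda, 14 for Zeta — Zeta by 14–1.
Theta vs Kappa: 2+3+2 = 7 for Theta, 8 for Kappa — Kappa by 8–7.
Theta vs Zeta: 1 for Theta, 14 for Zeta — Zeta by 14–1.
Kappa vs Zeta: Kappa is ranked higher on 1 ballot, Zeta on 14. Zeta wins 14–1.
Zeta beats each of Lambda, Theta, Kappa — Zeta is the Condorcet winner.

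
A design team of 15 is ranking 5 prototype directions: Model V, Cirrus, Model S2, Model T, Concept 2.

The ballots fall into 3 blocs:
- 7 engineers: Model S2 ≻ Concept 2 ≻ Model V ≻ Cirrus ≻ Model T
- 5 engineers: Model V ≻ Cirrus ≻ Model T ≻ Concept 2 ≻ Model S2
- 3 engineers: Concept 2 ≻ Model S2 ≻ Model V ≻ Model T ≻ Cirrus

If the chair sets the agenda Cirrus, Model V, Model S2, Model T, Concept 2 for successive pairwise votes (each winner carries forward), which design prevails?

Round 1: Cirrus vs Model V — 0–15, Model V advances.
Round 2: Model V vs Model S2 — 5–10, Model S2 advances.
Round 3: Model S2 vs Model T — 10–5, Model S2 advances.
Round 4: Model S2 vs Concept 2 — 7–8, Concept 2 advances.
The agenda winner is Concept 2.

Concept 2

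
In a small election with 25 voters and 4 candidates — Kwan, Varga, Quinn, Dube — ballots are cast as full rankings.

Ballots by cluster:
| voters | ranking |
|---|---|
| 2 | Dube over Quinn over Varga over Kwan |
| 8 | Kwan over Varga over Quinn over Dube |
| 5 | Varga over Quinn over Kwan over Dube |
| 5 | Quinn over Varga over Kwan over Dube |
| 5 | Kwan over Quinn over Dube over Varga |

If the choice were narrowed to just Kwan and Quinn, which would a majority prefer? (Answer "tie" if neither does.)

Ballots ranking Kwan above Quinn: 8 + 5 = 13.
Ballots ranking Quinn above Kwan: 25 − 13 = 12.
Kwan wins the head-to-head 13–12.

Kwan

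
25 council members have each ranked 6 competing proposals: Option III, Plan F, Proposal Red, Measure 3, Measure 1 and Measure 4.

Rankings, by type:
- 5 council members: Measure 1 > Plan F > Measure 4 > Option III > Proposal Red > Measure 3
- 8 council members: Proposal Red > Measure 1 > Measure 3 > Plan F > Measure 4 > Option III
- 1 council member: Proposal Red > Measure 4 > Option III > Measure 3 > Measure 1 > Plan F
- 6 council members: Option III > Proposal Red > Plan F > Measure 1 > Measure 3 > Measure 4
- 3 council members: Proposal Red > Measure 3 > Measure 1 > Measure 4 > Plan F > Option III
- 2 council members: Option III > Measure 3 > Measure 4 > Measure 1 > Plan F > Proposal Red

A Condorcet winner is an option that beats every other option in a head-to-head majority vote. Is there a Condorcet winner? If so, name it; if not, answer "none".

none

Pairwise majorities:
Option III vs Plan F: Plan F, 16–9.
Option III vs Proposal Red: Option III, 13–12.
Option III–Measure 3: Option III 14–11.
Option III–Measure 1: Measure 1 16–9.
Option III vs Measure 4: Measure 4 wins 17–8.
Plan F vs Proposal Red: Proposal Red, 18–7.
Plan F vs Measure 3: Measure 3 wins 14–11.
Plan F–Measure 1: Measure 1 19–6.
Plan F–Measure 4: Plan F 19–6.
Proposal Red–Measure 3: Proposal Red 23–2.
Proposal Red–Measure 1: Proposal Red 18–7.
Proposal Red–Measure 4: Proposal Red 18–7.
Measure 3 vs Measure 1: Measure 1 wins 19–6.
Measure 3–Measure 4: Measure 3 19–6.
Measure 1 vs Measure 4: Measure 1, 22–3.
Each option drops at least one matchup (Option III loses to Plan F; Plan F loses to Proposal Red; Proposal Red loses to Option III; Measure 3 loses to Option III; Measure 1 loses to Proposal Red; Measure 4 loses to Plan F); the cycle Option III → Proposal Red → Plan F → Option III rules out a Condorcet winner.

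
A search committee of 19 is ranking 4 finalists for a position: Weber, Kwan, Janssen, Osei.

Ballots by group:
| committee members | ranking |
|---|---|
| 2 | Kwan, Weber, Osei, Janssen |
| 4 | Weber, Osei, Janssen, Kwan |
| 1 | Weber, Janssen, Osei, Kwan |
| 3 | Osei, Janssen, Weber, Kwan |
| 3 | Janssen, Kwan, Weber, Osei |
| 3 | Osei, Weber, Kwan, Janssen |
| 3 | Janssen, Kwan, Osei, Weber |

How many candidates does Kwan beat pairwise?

0

Kwan against each rival (19 committee members):
Kwan vs Weber: Kwan is ranked higher on 2+3+3 = 8 ballots, Weber on 11. Weber wins 11–8.
Kwan vs Janssen: Janssen, 14–5.
Kwan vs Osei: Osei, 11–8.
Kwan beats no one; loses to Weber, Janssen, Osei — 0 pairwise wins.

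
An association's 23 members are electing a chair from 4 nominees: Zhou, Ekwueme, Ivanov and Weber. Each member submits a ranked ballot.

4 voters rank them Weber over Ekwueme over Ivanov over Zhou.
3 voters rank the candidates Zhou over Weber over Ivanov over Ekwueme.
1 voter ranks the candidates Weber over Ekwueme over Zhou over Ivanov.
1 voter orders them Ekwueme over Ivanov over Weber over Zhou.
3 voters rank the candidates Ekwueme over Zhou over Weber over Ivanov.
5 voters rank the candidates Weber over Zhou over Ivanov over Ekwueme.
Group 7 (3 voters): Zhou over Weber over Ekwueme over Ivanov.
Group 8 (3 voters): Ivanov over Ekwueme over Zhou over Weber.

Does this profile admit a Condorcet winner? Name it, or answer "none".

Head-to-head results (23 voters):
Zhou vs Ekwueme: Ekwueme wins 12–11.
Zhou–Ivanov: Zhou 15–8.
Zhou vs Weber: Zhou wins 12–11.
Ekwueme vs Ivanov: Ekwueme, 12–11.
Ekwueme–Weber: Weber 16–7.
Ivanov vs Weber: Weber wins 19–4.
No candidate is unbeaten: Zhou loses to Ekwueme; Ekwueme loses to Weber; Ivanov loses to Zhou; Weber loses to Zhou. In particular Zhou beats Weber beats Ekwueme beats Zhou is a majority cycle — no Condorcet winner exists.

none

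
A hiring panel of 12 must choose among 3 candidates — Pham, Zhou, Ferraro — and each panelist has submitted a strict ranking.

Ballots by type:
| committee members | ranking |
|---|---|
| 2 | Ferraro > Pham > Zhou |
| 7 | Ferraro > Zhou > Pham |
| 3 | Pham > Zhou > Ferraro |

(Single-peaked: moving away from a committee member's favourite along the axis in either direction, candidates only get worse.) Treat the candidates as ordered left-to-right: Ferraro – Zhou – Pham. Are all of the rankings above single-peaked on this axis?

Axis positions: Ferraro=1, Zhou=2, Pham=3.
Type 1: ranking walks positions 1-3-2; Pham is ranked above Zhou even though Zhou lies between Pham and the peak Ferraro on the axis — preferences dip and rise again. Not single-peaked.
Type 2 (peak Ferraro at position 1): ranking walks positions 1-2-3, expanding outward from the peak — single-peaked.
Type 3 (peak Pham at position 3): ranking walks positions 3-2-1, expanding outward from the peak — single-peaked.
Type 1 violates single-peakedness, so the profile is not single-peaked on this axis.

no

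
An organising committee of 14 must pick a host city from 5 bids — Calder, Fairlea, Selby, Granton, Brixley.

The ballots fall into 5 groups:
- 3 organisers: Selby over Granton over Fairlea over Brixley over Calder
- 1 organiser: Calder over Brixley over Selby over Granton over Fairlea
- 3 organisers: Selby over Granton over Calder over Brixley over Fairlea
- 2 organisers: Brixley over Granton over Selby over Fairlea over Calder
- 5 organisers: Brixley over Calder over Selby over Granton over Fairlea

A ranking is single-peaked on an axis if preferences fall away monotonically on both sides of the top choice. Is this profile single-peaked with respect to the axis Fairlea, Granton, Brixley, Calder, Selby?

Axis positions: Fairlea=1, Granton=2, Brixley=3, Calder=4, Selby=5.
Group 1: ranking walks positions 5-2-1-3-4; Granton is ranked above Calder even though Calder lies between Granton and the peak Selby on the axis — preferences dip and rise again. Not single-peaked.
Group 2 (peak Calder at position 4): ranking walks positions 4-3-5-2-1, expanding outward from the peak — single-peaked.
Group 3: ranking walks positions 5-2-4-3-1; Granton is ranked above Calder even though Calder lies between Granton and the peak Selby on the axis — preferences dip and rise again. Not single-peaked.
Group 4: ranking walks positions 3-2-5-1-4; Selby is ranked above Calder even though Calder lies between Selby and the peak Brixley on the axis — preferences dip and rise again. Not single-peaked.
Group 5 (peak Brixley at position 3): ranking walks positions 3-4-5-2-1, expanding outward from the peak — single-peaked.
Group 1 violates single-peakedness, so the profile is not single-peaked on this axis.

no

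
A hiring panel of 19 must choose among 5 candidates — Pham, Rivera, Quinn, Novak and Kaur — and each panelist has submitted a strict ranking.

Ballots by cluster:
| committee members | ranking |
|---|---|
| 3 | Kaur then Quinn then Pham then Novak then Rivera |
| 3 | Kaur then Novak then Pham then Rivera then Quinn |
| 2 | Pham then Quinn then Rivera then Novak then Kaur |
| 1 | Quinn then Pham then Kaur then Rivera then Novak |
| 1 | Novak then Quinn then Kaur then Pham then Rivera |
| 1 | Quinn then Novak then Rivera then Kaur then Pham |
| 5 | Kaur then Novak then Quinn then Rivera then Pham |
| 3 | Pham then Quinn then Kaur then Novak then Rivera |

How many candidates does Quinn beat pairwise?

Quinn against each rival (19 committee members):
Quinn vs Pham: 11 to 8, Quinn.
Quinn–Rivera: Quinn 16–3.
Quinn vs Novak: Quinn is ranked higher on 3+2+1+1+3 = 10 ballots, Novak on 9. Quinn wins 10–9.
Quinn–Kaur: Kaur 11–8.
Quinn beats Pham, Rivera, Novak; loses to Kaur — 3 pairwise wins.

3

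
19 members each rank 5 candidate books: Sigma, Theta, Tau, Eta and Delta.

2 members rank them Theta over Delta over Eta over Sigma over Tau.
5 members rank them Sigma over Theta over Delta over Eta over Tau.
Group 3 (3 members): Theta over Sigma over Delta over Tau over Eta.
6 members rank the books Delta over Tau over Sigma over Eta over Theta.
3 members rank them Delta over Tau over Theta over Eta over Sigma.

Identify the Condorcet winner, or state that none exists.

none

Head-to-head results (19 members):
Sigma vs Theta: Sigma preferred on 5+6 = 11 ballots; Sigma wins 11–8.
Sigma–Tau: Sigma 10–9.
Sigma vs Eta: 5+3+6 = 14 for Sigma, 5 for Eta — Sigma by 14–5.
Sigma vs Delta: Delta, 11–8.
Theta vs Tau: Theta preferred on 2+5+3 = 10 ballots; Theta wins 10–9.
Theta vs Eta: Theta wins 13–6.
Theta vs Delta: Theta wins 10–9.
Tau–Eta: Tau 12–7.
Tau vs Delta: Delta wins 19–0.
Eta vs Delta: 0 to 19, Delta.
No book is unbeaten: Sigma loses to Delta; Theta loses to Sigma; Tau loses to Sigma; Eta loses to Sigma; Delta loses to Theta. In particular Sigma → Theta → Delta → Sigma is a majority cycle — no Condorcet winner exists.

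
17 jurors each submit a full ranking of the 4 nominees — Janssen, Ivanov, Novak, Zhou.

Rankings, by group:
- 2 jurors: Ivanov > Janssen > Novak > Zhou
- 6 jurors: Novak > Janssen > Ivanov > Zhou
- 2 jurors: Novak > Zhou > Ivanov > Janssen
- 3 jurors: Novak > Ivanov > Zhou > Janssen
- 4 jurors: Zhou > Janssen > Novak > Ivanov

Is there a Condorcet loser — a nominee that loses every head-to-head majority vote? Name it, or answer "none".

Pairwise majorities:
Janssen–Ivanov: Janssen 10–7.
Janssen vs Novak: Novak wins 11–6.
Janssen vs Zhou: Zhou wins 9–8.
Ivanov vs Novak: Novak, 15–2.
Ivanov vs Zhou: Ivanov wins 11–6.
Novak vs Zhou: Novak wins 13–4.
Every nominee wins at least one matchup (Janssen beats Ivanov; Ivanov beats Zhou; Novak beats Janssen; Zhou beats Janssen), so there is no Condorcet loser.

none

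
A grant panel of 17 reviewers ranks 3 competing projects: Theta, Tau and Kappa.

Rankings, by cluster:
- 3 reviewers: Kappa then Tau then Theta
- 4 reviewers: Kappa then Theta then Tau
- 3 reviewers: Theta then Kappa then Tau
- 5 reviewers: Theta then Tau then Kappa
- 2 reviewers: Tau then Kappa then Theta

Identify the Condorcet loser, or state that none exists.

Tau

Pairwise majorities:
Theta vs Tau: Theta, 12–5.
Theta vs Kappa: 8 to 9, Kappa.
Tau vs Kappa: 5+2 = 7 for Tau, 10 for Kappa — Kappa by 10–7.
Tau loses to every other project — it is the Condorcet loser.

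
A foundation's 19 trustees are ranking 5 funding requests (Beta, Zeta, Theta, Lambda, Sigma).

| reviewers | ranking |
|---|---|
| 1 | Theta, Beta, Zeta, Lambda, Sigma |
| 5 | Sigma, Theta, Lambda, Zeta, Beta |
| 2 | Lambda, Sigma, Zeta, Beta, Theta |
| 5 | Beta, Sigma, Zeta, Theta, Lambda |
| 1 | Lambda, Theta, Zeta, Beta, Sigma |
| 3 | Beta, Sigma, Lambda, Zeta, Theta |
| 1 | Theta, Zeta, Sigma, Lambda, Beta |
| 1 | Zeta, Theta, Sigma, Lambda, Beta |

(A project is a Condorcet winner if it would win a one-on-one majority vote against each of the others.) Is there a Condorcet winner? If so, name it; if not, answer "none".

none

Pairwise majorities:
Beta vs Zeta: Zeta wins 10–9.
Beta vs Theta: Beta wins 10–9.
Beta–Lambda: Lambda 10–9.
Beta vs Sigma: Beta, 10–9.
Zeta vs Theta: Zeta wins 11–8.
Zeta vs Lambda: Lambda wins 11–8.
Zeta–Sigma: Sigma 15–4.
Theta vs Lambda: Theta, 13–6.
Theta vs Sigma: Sigma wins 15–4.
Lambda vs Sigma: Sigma, 15–4.
No project is unbeaten: Beta loses to Zeta; Zeta loses to Lambda; Theta loses to Beta; Lambda loses to Theta; Sigma loses to Beta. In particular Beta > Theta > Lambda > Beta is a majority cycle — no Condorcet winner exists.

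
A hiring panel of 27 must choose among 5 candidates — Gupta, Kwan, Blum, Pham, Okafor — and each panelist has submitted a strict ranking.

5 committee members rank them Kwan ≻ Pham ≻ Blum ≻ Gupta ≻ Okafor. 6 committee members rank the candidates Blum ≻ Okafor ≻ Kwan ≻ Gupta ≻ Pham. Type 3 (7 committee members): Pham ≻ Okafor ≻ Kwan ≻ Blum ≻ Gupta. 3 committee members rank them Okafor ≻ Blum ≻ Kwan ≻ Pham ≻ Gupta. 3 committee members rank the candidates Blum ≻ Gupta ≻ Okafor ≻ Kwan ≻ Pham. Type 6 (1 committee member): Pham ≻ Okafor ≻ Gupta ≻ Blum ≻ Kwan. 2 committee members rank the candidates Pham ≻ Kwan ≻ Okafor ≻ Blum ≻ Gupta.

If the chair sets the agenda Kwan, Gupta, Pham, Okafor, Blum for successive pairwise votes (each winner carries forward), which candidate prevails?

Blum

Round 1: Kwan vs Gupta — 23–4, Kwan advances.
Round 2: Kwan vs Pham — 17–10, Kwan advances.
Round 3: Kwan vs Okafor — 7–20, Okafor advances.
Round 4: Okafor vs Blum — 13–14, Blum advances.
The agenda winner is Blum.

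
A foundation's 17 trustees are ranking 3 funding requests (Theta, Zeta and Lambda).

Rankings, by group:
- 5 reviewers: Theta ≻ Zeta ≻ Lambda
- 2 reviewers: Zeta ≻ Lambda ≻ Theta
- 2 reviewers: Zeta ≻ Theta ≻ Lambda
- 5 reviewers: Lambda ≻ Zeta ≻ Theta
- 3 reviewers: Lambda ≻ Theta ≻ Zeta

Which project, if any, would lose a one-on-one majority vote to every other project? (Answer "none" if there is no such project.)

Theta

Pairwise majorities:
Theta vs Zeta: Zeta wins 9–8.
Theta vs Lambda: 7 to 10, Lambda.
Zeta vs Lambda: Zeta wins 9–8.
Theta loses to every other project — it is the Condorcet loser.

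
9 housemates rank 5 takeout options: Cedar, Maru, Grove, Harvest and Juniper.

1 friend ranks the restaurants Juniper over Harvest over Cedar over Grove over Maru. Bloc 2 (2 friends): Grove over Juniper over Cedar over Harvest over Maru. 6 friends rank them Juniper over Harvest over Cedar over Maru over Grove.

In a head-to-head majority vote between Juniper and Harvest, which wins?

Ballots ranking Juniper above Harvest: 1 + 2 + 6 = 9.
Ballots ranking Harvest above Juniper: 9 − 9 = 0.
Juniper wins the head-to-head 9–0.

Juniper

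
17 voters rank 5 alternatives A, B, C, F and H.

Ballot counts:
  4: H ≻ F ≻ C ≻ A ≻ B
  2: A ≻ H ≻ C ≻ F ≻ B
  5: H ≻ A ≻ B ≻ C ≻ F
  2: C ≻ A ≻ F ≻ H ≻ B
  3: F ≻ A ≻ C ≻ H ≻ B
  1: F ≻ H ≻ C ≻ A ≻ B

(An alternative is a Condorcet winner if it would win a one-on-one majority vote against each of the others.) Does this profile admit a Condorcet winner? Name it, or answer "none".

H

Check each pair by majority over 17 ballots:
A vs B: A preferred on 4+2+5+2+3+1 = 17 ballots; A wins 17–0.
A vs C: A preferred on 2+5+3 = 10 ballots; A wins 10–7.
A vs F: 2+5+2 = 9 for A, 8 for F — A by 9–8.
A vs H: 2+2+3 = 7 for A, 10 for H — H by 10–7.
B vs C: B preferred on 5 ballots; C wins 12–5.
B vs F: B is ranked higher on 5 ballots, F on 12. F wins 12–5.
B vs H: 0 to 17, H.
C vs F: C preferred on 2+5+2 = 9 ballots; C wins 9–8.
C vs H: C is ranked higher on 2+3 = 5 ballots, H on 12. H wins 12–5.
F vs H: F is ranked higher on 2+3+1 = 6 ballots, H on 11. H wins 11–6.
Only H has no losses; H is the Condorcet winner.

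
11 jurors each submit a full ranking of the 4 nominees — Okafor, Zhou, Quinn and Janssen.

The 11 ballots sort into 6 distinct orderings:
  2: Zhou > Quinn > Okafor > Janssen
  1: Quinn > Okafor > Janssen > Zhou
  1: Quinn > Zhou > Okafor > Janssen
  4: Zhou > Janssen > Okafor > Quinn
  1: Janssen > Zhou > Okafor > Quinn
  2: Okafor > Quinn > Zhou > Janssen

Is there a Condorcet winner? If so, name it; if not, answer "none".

Head-to-head results (11 jurors):
Okafor vs Zhou: Okafor preferred on 1+2 = 3 ballots; Zhou wins 8–3.
Okafor vs Quinn: 4+1+2 = 7 for Okafor, 4 for Quinn — Okafor by 7–4.
Okafor vs Janssen: 2+1+1+2 = 6 for Okafor, 5 for Janssen — Okafor by 6–5.
Zhou vs Quinn: 7 to 4, Zhou.
Zhou vs Janssen: Zhou is ranked higher on 2+1+4+2 = 9 ballots, Janssen on 2. Zhou wins 9–2.
Quinn vs Janssen: Quinn preferred on 2+1+1+2 = 6 ballots; Quinn wins 6–5.
Zhou wins every pairwise contest, so Zhou is the Condorcet winner.

Zhou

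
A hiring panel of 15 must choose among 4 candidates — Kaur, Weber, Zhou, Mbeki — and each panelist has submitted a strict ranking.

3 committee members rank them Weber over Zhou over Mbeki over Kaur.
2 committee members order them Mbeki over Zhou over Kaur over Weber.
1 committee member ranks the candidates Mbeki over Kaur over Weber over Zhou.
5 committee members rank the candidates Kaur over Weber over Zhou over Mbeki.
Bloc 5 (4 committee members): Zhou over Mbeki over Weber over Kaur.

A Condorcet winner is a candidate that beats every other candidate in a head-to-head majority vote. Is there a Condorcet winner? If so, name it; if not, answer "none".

Pairwise majorities:
Kaur vs Weber: Kaur, 8–7.
Kaur vs Zhou: Zhou wins 9–6.
Kaur vs Mbeki: Kaur is ranked higher on 5 ballots, Mbeki on 10. Mbeki wins 10–5.
Weber vs Zhou: Weber preferred on 3+1+5 = 9 ballots; Weber wins 9–6.
Weber vs Mbeki: Weber preferred on 3+5 = 8 ballots; Weber wins 8–7.
Zhou vs Mbeki: Zhou, 12–3.
Each candidate drops at least one matchup (Kaur loses to Zhou; Weber loses to Kaur; Zhou loses to Weber; Mbeki loses to Weber); the cycle Kaur beats Weber beats Zhou beats Kaur rules out a Condorcet winner.

none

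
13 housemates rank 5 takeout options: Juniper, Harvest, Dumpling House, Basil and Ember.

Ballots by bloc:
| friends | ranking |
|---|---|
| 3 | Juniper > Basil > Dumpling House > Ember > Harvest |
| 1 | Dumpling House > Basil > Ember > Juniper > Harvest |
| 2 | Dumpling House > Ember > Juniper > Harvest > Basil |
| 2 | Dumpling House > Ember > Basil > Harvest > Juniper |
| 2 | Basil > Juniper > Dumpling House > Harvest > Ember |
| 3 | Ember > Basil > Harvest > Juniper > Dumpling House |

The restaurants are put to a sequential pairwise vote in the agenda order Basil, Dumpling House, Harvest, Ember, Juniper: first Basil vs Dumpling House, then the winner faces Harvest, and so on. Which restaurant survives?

Round 1: Basil vs Dumpling House — 8–5, Basil advances.
Round 2: Basil vs Harvest — 11–2, Basil advances.
Round 3: Basil vs Ember — 6–7, Ember advances.
Round 4: Ember vs Juniper — 8–5, Ember advances.
Ember survives the agenda.

Ember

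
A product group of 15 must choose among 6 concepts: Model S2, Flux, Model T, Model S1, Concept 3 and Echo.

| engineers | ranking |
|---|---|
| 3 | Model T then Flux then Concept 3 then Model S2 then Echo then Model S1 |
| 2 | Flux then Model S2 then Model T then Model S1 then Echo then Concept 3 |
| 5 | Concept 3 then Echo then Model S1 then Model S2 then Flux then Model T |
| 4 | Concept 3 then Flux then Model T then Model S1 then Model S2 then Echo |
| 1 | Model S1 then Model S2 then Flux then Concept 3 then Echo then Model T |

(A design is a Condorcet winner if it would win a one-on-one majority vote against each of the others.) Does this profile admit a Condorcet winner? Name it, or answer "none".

Check each pair by majority over 15 ballots:
Model S2–Flux: Flux 9–6.
Model S2–Model T: Model S2 8–7.
Model S2 vs Model S1: Model S1, 10–5.
Model S2 vs Concept 3: Concept 3 wins 12–3.
Model S2 vs Echo: Model S2, 10–5.
Flux–Model T: Flux 12–3.
Flux–Model S1: Flux 9–6.
Flux vs Concept 3: Concept 3 wins 9–6.
Flux vs Echo: Flux wins 10–5.
Model T vs Model S1: Model T wins 9–6.
Model T–Concept 3: Concept 3 10–5.
Model T vs Echo: Model T, 9–6.
Model S1–Concept 3: Concept 3 12–3.
Model S1–Echo: Echo 8–7.
Concept 3 vs Echo: Concept 3 wins 13–2.
Concept 3 beats each of Model S2, Flux, Model T, Model S1, Echo — Concept 3 is the Condorcet winner.

Concept 3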